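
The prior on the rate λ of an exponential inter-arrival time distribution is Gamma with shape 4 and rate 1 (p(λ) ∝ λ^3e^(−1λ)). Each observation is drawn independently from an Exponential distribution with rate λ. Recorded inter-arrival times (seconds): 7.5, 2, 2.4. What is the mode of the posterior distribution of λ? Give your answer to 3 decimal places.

λ̂_MAP = 0.465

The Exponential(rate=λ) likelihood is ∝ λ^n e^(−λΣtᵢ). Here n = 3 and Σtᵢ = 7.5 + 2 + 2.4 = 11.9.
Posterior ∝ λ^3e^(−1λ) · λ^3e^(−11.9λ) = λ^6e^(−12.9λ), i.e. Gamma(7, 12.9).
Mode = (a−1)/b = 6/12.9 ≈ 0.465.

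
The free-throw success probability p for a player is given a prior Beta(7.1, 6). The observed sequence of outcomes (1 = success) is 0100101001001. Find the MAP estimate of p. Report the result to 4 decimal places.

p̂_MAP = 0.4606

Prior: Beta(7.1, 6).
Data: 5 successes in 13 trials (from the sequence). The binomial likelihood contributes p^5(1−p)^8, so the posterior is Beta(7.1+5, 6+8) = Beta(12.1, 14).
For Beta(a, b) with a, b > 1 the mode is (a−1)/(a+b−2) = 11.1/24.1 ≈ 0.4606.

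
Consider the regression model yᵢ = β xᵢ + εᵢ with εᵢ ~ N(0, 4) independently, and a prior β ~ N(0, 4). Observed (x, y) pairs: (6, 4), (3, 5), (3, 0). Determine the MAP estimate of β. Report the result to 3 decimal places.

β̂_MAP = 0.709

log p(β | y) = −Σ(yᵢ − βxᵢ)²/(2·4) − β²/(2·4) + const.
Setting the derivative to zero: Σxᵢ(yᵢ − βxᵢ)/4 − β/4 = 0, so β = Σxᵢyᵢ / (Σxᵢ² + σ²/τ²).
Σxᵢyᵢ = 6·4 + 3·5 + 3·0 = 39; Σxᵢ² = 54; σ²/τ² = 1.
β̂_MAP = 39 / (54 + 1) = 39/55 ≈ 0.709.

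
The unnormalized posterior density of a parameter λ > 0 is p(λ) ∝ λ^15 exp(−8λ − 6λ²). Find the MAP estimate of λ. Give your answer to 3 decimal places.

λ̂_MAP = 0.833

ℓ'(λ) = 15/λ − 8 − 12λ. Setting this to zero and multiplying by λ: 12λ² + 8λ − 15 = 0.
λ = (−8 + √(8² + 4·12·15)) / (2·12) = (−8 + √784) / 24 = (−8 + 28)/24 = 5/6.
ℓ''(λ) = −15/λ² − 12 < 0, confirming a maximum.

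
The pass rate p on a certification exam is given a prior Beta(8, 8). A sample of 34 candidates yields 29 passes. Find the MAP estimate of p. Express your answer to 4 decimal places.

Prior: Beta(8, 8).
Data: 29 successes in 34 trials. The binomial likelihood contributes p^29(1−p)^5, so the posterior is Beta(8+29, 8+5) = Beta(37, 13).
For Beta(a, b) with a, b > 1 the mode is (a−1)/(a+b−2) = 36/48 ≈ 0.7500.

p̂_MAP = 0.7500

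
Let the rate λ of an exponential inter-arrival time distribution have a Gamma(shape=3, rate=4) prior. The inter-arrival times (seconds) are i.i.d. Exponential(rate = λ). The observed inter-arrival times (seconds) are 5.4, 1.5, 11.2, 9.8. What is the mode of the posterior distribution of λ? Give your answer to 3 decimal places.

The Exponential(rate=λ) likelihood is ∝ λ^n e^(−λΣtᵢ). Here n = 4 and Σtᵢ = 5.4 + 1.5 + 11.2 + 9.8 = 27.9.
Posterior ∝ λ^2e^(−4λ) · λ^4e^(−27.9λ) = λ^6e^(−31.9λ), i.e. Gamma(7, 31.9).
Mode = (a−1)/b = 6/31.9 ≈ 0.188.

λ̂_MAP = 0.188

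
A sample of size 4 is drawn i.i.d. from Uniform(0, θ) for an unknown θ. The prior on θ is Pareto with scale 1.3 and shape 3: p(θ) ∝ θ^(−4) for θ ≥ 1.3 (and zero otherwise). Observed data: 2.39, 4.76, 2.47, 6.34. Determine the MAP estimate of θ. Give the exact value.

The Uniform(0, θ) likelihood is θ^(−n) for θ ≥ max(xᵢ), zero otherwise. Here max(xᵢ) = 6.34.
Posterior ∝ θ^(−4) · θ^(−4) = θ^(−8) on θ ≥ max(1.3, 6.34) = 6.34.
This density is strictly decreasing in θ, so the posterior mode lies at the lower boundary of the support.

θ̂_MAP = 6.34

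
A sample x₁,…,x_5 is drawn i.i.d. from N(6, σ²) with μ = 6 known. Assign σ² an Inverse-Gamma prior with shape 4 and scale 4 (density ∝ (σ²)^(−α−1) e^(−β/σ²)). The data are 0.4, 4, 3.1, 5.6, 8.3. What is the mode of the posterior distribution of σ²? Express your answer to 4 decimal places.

Sum of squared deviations about the known mean: SS = (0.4−6)² + (4−6)² + (3.1−6)² + (5.6−6)² + (8.3−6)² = 49.22.
The Normal likelihood contributes (σ²)^(−n/2) exp(−SS/(2σ²)), so the posterior is Inverse-Gamma(α + n/2, β + SS/2) = Inverse-Gamma(6.5, 28.61).
The mode of Inverse-Gamma(a, b) is b/(a+1) = 28.61/7.5 ≈ 3.8147.

σ̂²_MAP = 3.8147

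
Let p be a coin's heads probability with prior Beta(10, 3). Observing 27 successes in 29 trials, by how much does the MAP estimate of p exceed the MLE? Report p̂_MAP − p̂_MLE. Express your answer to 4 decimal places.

Posterior is Beta(37, 5); MAP = (37−1)/(42−2) = 36/40 ≈ 0.90000.
MLE ignores the prior: p̂_MLE = k/n = 27/29 ≈ 0.93103.
Difference = 36/40 − 27/29 = -9/290 ≈ -0.0310.

MAP − MLE = -0.0310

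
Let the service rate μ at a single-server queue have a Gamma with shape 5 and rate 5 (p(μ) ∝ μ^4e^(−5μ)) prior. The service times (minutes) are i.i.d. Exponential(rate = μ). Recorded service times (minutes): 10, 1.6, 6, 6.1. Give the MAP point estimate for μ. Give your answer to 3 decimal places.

The Exponential(rate=μ) likelihood is ∝ μ^n e^(−μΣtᵢ). Here n = 4 and Σtᵢ = 10 + 1.6 + 6 + 6.1 = 23.7.
Posterior ∝ μ^4e^(−5μ) · μ^4e^(−23.7μ) = μ^8e^(−28.7μ), i.e. Gamma(9, 28.7).
Mode = (a−1)/b = 8/28.7 ≈ 0.279.

μ̂_MAP = 0.279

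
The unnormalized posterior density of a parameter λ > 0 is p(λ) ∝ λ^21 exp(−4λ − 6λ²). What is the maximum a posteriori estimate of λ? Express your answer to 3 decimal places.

ℓ'(λ) = 21/λ − 4 − 12λ. Setting this to zero and multiplying by λ: 12λ² + 4λ − 21 = 0.
λ = (−4 + √(4² + 4·12·21)) / (2·12) = (−4 + √1024) / 24 = (−4 + 32)/24 = 7/6.
ℓ''(λ) = −21/λ² − 12 < 0, confirming a maximum.

λ̂_MAP = 1.167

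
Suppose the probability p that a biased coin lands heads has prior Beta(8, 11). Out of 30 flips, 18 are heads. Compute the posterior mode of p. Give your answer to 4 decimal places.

Prior: Beta(8, 11).
Data: 18 successes in 30 trials. The binomial likelihood contributes p^18(1−p)^12, so the posterior is Beta(8+18, 11+12) = Beta(26, 23).
For Beta(a, b) with a, b > 1 the mode is (a−1)/(a+b−2) = 25/47 ≈ 0.5319.

p̂_MAP = 0.5319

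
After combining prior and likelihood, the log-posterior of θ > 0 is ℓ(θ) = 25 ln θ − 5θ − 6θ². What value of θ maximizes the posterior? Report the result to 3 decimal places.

ℓ'(θ) = 25/θ − 5 − 12θ. Setting this to zero and multiplying by θ: 12θ² + 5θ − 25 = 0.
θ = (−5 + √(5² + 4·12·25)) / (2·12) = (−5 + √1225) / 24 = (−5 + 35)/24 = 5/4.
ℓ''(θ) = −25/θ² − 12 < 0, confirming a maximum.

θ̂_MAP = 1.250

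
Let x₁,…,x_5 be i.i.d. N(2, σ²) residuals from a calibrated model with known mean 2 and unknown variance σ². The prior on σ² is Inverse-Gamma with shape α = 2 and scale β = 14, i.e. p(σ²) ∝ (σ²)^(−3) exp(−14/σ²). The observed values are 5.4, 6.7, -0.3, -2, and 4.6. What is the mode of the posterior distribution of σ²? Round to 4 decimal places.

σ̂²_MAP = 8.1545

Sum of squared deviations about the known mean: SS = (5.4−2)² + (6.7−2)² + (-0.3−2)² + (-2−2)² + (4.6−2)² = 61.7.
The Normal likelihood contributes (σ²)^(−n/2) exp(−SS/(2σ²)), so the posterior is Inverse-Gamma(α + n/2, β + SS/2) = Inverse-Gamma(4.5, 44.85).
The mode of Inverse-Gamma(a, b) is b/(a+1) = 44.85/5.5 ≈ 8.1545.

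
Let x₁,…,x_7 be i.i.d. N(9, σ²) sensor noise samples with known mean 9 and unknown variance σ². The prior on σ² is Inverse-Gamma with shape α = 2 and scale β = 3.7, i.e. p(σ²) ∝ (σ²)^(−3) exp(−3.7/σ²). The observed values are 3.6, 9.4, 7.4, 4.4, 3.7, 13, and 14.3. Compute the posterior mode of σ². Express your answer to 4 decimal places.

σ̂²_MAP = 10.2015

Sum of squared deviations about the known mean: SS = (3.6−9)² + (9.4−9)² + (7.4−9)² + (4.4−9)² + (3.7−9)² + (13−9)² + (14.3−9)² = 125.22.
The Normal likelihood contributes (σ²)^(−n/2) exp(−SS/(2σ²)), so the posterior is Inverse-Gamma(α + n/2, β + SS/2) = Inverse-Gamma(5.5, 66.31).
The mode of Inverse-Gamma(a, b) is b/(a+1) = 66.31/6.5 ≈ 10.2015.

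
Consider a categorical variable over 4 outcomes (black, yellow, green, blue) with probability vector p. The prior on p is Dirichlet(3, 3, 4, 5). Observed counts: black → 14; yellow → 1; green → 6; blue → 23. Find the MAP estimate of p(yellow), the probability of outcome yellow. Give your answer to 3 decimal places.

The posterior is Dirichlet(αᵢ + nᵢ) = Dirichlet(17, 4, 10, 28).
For a Dirichlet(a₁,…,a_K) with all aᵢ > 1, the mode has j-th component (aⱼ − 1)/(Σaᵢ − K).
Here Σaᵢ = 59 and K = 4, so p(yellow) = (4 − 1)/(59 − 4) = 3/55 ≈ 0.055.

MAP estimate of p(yellow) = 0.055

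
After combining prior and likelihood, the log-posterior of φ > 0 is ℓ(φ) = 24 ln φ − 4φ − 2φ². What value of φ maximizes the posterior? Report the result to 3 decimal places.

φ̂_MAP = 2.000

ℓ'(φ) = 24/φ − 4 − 4φ. Setting this to zero and multiplying by φ: 4φ² + 4φ − 24 = 0.
φ = (−4 + √(4² + 4·4·24)) / (2·4) = (−4 + √400) / 8 = (−4 + 20)/8 = 2.
ℓ''(φ) = −24/φ² − 4 < 0, confirming a maximum.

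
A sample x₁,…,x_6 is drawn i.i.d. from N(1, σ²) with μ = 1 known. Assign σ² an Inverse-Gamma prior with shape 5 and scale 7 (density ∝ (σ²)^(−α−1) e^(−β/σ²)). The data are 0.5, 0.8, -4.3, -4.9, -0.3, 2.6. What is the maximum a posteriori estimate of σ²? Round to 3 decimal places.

Sum of squared deviations about the known mean: SS = (0.5−1)² + (0.8−1)² + (-4.3−1)² + (-4.9−1)² + (-0.3−1)² + (2.6−1)² = 67.44.
The Normal likelihood contributes (σ²)^(−n/2) exp(−SS/(2σ²)), so the posterior is Inverse-Gamma(α + n/2, β + SS/2) = Inverse-Gamma(8, 40.72).
The mode of Inverse-Gamma(a, b) is b/(a+1) = 40.72/9 ≈ 4.524.

σ̂²_MAP = 4.524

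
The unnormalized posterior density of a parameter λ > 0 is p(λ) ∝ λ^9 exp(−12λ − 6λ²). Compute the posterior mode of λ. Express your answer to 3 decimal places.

ℓ'(λ) = 9/λ − 12 − 12λ. Setting this to zero and multiplying by λ: 12λ² + 12λ − 9 = 0.
λ = (−12 + √(12² + 4·12·9)) / (2·12) = (−12 + √576) / 24 = (−12 + 24)/24 = 1/2.
ℓ''(λ) = −9/λ² − 12 < 0, confirming a maximum.

λ̂_MAP = 0.500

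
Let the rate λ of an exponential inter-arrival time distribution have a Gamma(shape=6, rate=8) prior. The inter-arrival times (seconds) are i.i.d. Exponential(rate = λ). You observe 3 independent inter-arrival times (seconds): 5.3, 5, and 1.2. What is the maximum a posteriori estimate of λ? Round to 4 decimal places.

λ̂_MAP = 0.4103

The Exponential(rate=λ) likelihood is ∝ λ^n e^(−λΣtᵢ). Here n = 3 and Σtᵢ = 5.3 + 5 + 1.2 = 11.5.
Posterior ∝ λ^5e^(−8λ) · λ^3e^(−11.5λ) = λ^8e^(−19.5λ), i.e. Gamma(9, 19.5).
Mode = (a−1)/b = 8/19.5 ≈ 0.4103.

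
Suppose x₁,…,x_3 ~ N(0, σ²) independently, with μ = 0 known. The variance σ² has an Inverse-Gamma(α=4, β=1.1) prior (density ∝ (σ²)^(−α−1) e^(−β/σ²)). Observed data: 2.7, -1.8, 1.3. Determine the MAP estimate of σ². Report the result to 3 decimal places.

σ̂²_MAP = 1.109

Sum of squared deviations about the known mean: SS = (2.7−0)² + (-1.8−0)² + (1.3−0)² = 12.22.
The Normal likelihood contributes (σ²)^(−n/2) exp(−SS/(2σ²)), so the posterior is Inverse-Gamma(α + n/2, β + SS/2) = Inverse-Gamma(5.5, 7.21).
The mode of Inverse-Gamma(a, b) is b/(a+1) = 7.21/6.5 ≈ 1.109.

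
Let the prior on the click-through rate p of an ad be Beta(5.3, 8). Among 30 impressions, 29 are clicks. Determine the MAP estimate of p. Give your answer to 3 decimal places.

Prior: Beta(5.3, 8).
Data: 29 successes in 30 trials. The binomial likelihood contributes p^29(1−p)^1, so the posterior is Beta(5.3+29, 8+1) = Beta(34.3, 9).
For Beta(a, b) with a, b > 1 the mode is (a−1)/(a+b−2) = 33.3/41.3 ≈ 0.806.

p̂_MAP = 0.806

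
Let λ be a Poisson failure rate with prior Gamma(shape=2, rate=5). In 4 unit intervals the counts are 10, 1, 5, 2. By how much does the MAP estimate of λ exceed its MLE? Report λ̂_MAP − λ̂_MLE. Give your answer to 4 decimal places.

MAP − MLE = -2.3889

Σxᵢ = 18. Posterior is Gamma(20, 9); MAP = (20−1)/9 = 19/9 ≈ 2.11111.
MLE = x̄ = 18/4 ≈ 4.50000.
Difference = 19/9 − 18/4 = -43/18 ≈ -2.3889.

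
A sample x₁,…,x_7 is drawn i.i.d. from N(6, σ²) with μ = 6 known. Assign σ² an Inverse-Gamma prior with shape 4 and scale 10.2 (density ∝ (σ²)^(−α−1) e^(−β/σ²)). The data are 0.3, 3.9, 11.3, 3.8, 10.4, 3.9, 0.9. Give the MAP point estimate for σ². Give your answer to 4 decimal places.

Sum of squared deviations about the known mean: SS = (0.3−6)² + (3.9−6)² + (11.3−6)² + (3.8−6)² + (10.4−6)² + (3.9−6)² + (0.9−6)² = 119.61.
The Normal likelihood contributes (σ²)^(−n/2) exp(−SS/(2σ²)), so the posterior is Inverse-Gamma(α + n/2, β + SS/2) = Inverse-Gamma(7.5, 70.005).
The mode of Inverse-Gamma(a, b) is b/(a+1) = 70.005/8.5 ≈ 8.2359.

σ̂²_MAP = 8.2359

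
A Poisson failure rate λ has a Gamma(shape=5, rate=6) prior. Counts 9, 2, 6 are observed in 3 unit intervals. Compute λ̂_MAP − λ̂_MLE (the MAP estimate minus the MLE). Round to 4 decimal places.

MAP − MLE = -3.3333

Σxᵢ = 17. Posterior is Gamma(22, 9); MAP = (22−1)/9 = 21/9 ≈ 2.33333.
MLE = x̄ = 17/3 ≈ 5.66667.
Difference = 21/9 − 17/3 = -10/3 ≈ -3.3333.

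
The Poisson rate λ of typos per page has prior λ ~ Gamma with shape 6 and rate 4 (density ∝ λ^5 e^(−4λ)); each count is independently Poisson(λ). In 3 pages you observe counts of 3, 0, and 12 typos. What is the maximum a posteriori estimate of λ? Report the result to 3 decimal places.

Σxᵢ = 3+0+12 = 15, with n = 3.
Posterior ∝ λ^5e^(−4λ) · λ^15e^(−3λ) = λ^20e^(−7λ), i.e. Gamma(shape=21, rate=7).
The mode of a Gamma(a, b) with a ≥ 1 (shape–rate) is (a−1)/b = 20/7 ≈ 2.857.

λ̂_MAP = 2.857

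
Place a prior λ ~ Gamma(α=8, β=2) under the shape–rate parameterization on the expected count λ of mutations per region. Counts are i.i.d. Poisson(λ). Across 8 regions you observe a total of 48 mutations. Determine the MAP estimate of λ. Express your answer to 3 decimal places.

λ̂_MAP = 5.500

Σxᵢ = 48, n = 8.
Posterior ∝ λ^7e^(−2λ) · λ^48e^(−8λ) = λ^55e^(−10λ), i.e. Gamma(shape=56, rate=10).
The mode of a Gamma(a, b) with a ≥ 1 (shape–rate) is (a−1)/b = 55/10 ≈ 5.500.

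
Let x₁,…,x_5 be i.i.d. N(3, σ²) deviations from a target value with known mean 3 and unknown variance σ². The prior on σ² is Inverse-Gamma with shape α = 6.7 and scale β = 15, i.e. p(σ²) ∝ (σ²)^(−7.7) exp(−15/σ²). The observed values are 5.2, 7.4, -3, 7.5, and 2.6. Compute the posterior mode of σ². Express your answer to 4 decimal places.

Sum of squared deviations about the known mean: SS = (5.2−3)² + (7.4−3)² + (-3−3)² + (7.5−3)² + (2.6−3)² = 80.61.
The Normal likelihood contributes (σ²)^(−n/2) exp(−SS/(2σ²)), so the posterior is Inverse-Gamma(α + n/2, β + SS/2) = Inverse-Gamma(9.2, 55.305).
The mode of Inverse-Gamma(a, b) is b/(a+1) = 55.305/10.2 ≈ 5.4221.

σ̂²_MAP = 5.4221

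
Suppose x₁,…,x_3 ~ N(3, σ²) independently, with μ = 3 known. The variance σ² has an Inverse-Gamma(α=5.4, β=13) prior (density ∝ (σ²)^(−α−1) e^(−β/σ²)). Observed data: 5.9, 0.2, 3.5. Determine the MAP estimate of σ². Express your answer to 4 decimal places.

σ̂²_MAP = 2.6899

Sum of squared deviations about the known mean: SS = (5.9−3)² + (0.2−3)² + (3.5−3)² = 16.5.
The Normal likelihood contributes (σ²)^(−n/2) exp(−SS/(2σ²)), so the posterior is Inverse-Gamma(α + n/2, β + SS/2) = Inverse-Gamma(6.9, 21.25).
The mode of Inverse-Gamma(a, b) is b/(a+1) = 21.25/7.9 ≈ 2.6899.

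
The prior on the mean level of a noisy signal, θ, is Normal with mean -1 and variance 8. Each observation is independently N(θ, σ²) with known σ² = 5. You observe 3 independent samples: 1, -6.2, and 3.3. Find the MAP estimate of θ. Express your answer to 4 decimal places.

θ̂_MAP = -0.6966

n = 3; x̄ = (1 + (-6.2) + 3.3)/3 = -1.9/3 = -19/30 ≈ -0.6333.
For a Normal prior and Normal likelihood with known variance, the posterior is Normal; its mode equals its mean, the precision-weighted average.
Prior precision 1/σ₀² = 1/8 = 0.125; data precision n/σ² = 3/5 = 0.6.
θ̂ = (0.125·(-1) + 0.6·(-19/30)) / (0.125 + 0.6) = (-0.505)/0.725 = -101/145 ≈ -0.6966.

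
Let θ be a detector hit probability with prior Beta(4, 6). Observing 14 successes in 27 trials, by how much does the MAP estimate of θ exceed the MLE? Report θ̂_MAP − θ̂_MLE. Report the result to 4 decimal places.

Posterior is Beta(18, 19); MAP = (18−1)/(37−2) = 17/35 ≈ 0.48571.
MLE ignores the prior: θ̂_MLE = k/n = 14/27 ≈ 0.51852.
Difference = 17/35 − 14/27 = -31/945 ≈ -0.0328.

MAP − MLE = -0.0328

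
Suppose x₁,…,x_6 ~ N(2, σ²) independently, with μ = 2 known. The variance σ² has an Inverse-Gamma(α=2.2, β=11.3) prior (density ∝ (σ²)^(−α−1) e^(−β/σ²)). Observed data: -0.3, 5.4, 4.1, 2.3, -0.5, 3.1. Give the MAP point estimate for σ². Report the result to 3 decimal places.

σ̂²_MAP = 4.146

Sum of squared deviations about the known mean: SS = (-0.3−2)² + (5.4−2)² + (4.1−2)² + (2.3−2)² + (-0.5−2)² + (3.1−2)² = 28.81.
The Normal likelihood contributes (σ²)^(−n/2) exp(−SS/(2σ²)), so the posterior is Inverse-Gamma(α + n/2, β + SS/2) = Inverse-Gamma(5.2, 25.705).
The mode of Inverse-Gamma(a, b) is b/(a+1) = 25.705/6.2 ≈ 4.146.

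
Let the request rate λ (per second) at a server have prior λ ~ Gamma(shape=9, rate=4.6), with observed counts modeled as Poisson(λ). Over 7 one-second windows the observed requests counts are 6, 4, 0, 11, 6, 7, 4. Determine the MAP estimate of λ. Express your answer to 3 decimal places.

Σxᵢ = 6+4+0+11+6+7+4 = 38, with n = 7.
Posterior ∝ λ^8e^(−4.6λ) · λ^38e^(−7λ) = λ^46e^(−11.6λ), i.e. Gamma(shape=47, rate=11.6).
The mode of a Gamma(a, b) with a ≥ 1 (shape–rate) is (a−1)/b = 46/11.6 ≈ 3.966.

λ̂_MAP = 3.966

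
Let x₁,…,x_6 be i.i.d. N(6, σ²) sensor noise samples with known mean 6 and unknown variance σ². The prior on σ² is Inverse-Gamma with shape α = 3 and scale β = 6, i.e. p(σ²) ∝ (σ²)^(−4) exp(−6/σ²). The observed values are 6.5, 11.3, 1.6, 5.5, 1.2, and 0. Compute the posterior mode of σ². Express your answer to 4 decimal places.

Sum of squared deviations about the known mean: SS = (6.5−6)² + (11.3−6)² + (1.6−6)² + (5.5−6)² + (1.2−6)² + (0−6)² = 106.99.
The Normal likelihood contributes (σ²)^(−n/2) exp(−SS/(2σ²)), so the posterior is Inverse-Gamma(α + n/2, β + SS/2) = Inverse-Gamma(6, 59.495).
The mode of Inverse-Gamma(a, b) is b/(a+1) = 59.495/7 ≈ 8.4993.

σ̂²_MAP = 8.4993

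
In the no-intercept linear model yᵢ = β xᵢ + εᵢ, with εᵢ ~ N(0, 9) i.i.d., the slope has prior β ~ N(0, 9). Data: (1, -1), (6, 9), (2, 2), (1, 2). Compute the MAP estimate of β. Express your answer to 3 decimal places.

log p(β | y) = −Σ(yᵢ − βxᵢ)²/(2·9) − β²/(2·9) + const.
Setting the derivative to zero: Σxᵢ(yᵢ − βxᵢ)/9 − β/9 = 0, so β = Σxᵢyᵢ / (Σxᵢ² + σ²/τ²).
Σxᵢyᵢ = 1·(-1) + 6·9 + 2·2 + 1·2 = 59; Σxᵢ² = 42; σ²/τ² = 1.
β̂_MAP = 59 / (42 + 1) = 59/43 ≈ 1.372.

β̂_MAP = 1.372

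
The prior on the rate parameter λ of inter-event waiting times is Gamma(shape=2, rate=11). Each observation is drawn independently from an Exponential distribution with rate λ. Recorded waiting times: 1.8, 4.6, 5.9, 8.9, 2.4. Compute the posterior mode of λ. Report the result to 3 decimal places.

The Exponential(rate=λ) likelihood is ∝ λ^n e^(−λΣtᵢ). Here n = 5 and Σtᵢ = 1.8 + 4.6 + 5.9 + 8.9 + 2.4 = 23.6.
Posterior ∝ λe^(−11λ) · λ^5e^(−23.6λ) = λ^6e^(−34.6λ), i.e. Gamma(7, 34.6).
Mode = (a−1)/b = 6/34.6 ≈ 0.173.

λ̂_MAP = 0.173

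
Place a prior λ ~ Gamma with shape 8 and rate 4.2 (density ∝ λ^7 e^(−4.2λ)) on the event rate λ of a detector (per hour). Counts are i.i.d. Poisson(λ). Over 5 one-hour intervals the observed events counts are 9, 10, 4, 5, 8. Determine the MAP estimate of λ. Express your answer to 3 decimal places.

λ̂_MAP = 4.674

Σxᵢ = 9+10+4+5+8 = 36, with n = 5.
Posterior ∝ λ^7e^(−4.2λ) · λ^36e^(−5λ) = λ^43e^(−9.2λ), i.e. Gamma(shape=44, rate=9.2).
The mode of a Gamma(a, b) with a ≥ 1 (shape–rate) is (a−1)/b = 43/9.2 ≈ 4.674.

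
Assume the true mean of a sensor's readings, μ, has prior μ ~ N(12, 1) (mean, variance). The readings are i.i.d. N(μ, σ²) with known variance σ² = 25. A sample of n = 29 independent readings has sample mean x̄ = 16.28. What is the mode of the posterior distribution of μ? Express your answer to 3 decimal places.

n = 29, x̄ = 16.28.
For a Normal prior and Normal likelihood with known variance, the posterior is Normal; its mode equals its mean, the precision-weighted average.
Prior precision 1/σ₀² = 1/1 = 1; data precision n/σ² = 29/25 = 1.16.
μ̂ = (1·12 + 1.16·16.28) / (1 + 1.16) = 30.8848/2.16 = 19303/1350 ≈ 14.299.

μ̂_MAP = 14.299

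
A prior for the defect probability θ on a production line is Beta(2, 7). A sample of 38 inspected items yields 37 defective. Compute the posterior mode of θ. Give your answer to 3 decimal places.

θ̂_MAP = 0.844

Prior: Beta(2, 7).
Data: 37 successes in 38 trials. The binomial likelihood contributes θ^37(1−θ)^1, so the posterior is Beta(2+37, 7+1) = Beta(39, 8).
For Beta(a, b) with a, b > 1 the mode is (a−1)/(a+b−2) = 38/45 ≈ 0.844.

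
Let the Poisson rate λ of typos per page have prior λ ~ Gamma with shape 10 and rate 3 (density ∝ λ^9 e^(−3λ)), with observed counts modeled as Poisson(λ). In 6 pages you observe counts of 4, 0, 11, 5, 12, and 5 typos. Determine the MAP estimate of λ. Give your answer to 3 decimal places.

λ̂_MAP = 5.111

Σxᵢ = 4+0+11+5+12+5 = 37, with n = 6.
Posterior ∝ λ^9e^(−3λ) · λ^37e^(−6λ) = λ^46e^(−9λ), i.e. Gamma(shape=47, rate=9).
The mode of a Gamma(a, b) with a ≥ 1 (shape–rate) is (a−1)/b = 46/9 ≈ 5.111.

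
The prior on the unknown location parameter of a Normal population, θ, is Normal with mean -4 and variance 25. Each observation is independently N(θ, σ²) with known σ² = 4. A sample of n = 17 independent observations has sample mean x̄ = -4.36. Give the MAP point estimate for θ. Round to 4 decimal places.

θ̂_MAP = -4.3566

n = 17, x̄ = -4.36.
For a Normal prior and Normal likelihood with known variance, the posterior is Normal; its mode equals its mean, the precision-weighted average.
Prior precision 1/σ₀² = 1/25 = 0.04; data precision n/σ² = 17/4 = 4.25.
θ̂ = (0.04·(-4) + 4.25·(-4.36)) / (0.04 + 4.25) = (-18.69)/4.29 = -623/143 ≈ -4.3566.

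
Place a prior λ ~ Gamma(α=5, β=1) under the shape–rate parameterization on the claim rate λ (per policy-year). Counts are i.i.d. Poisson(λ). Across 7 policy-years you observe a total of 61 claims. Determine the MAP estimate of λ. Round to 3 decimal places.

λ̂_MAP = 8.125

Σxᵢ = 61, n = 7.
Posterior ∝ λ^4e^(−1λ) · λ^61e^(−7λ) = λ^65e^(−8λ), i.e. Gamma(shape=66, rate=8).
The mode of a Gamma(a, b) with a ≥ 1 (shape–rate) is (a−1)/b = 65/8 ≈ 8.125.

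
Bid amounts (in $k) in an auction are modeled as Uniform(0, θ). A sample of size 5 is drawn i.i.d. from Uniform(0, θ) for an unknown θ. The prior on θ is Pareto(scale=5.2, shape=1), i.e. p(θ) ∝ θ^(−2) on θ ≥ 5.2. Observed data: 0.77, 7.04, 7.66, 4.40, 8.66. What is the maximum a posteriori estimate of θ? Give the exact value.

The Uniform(0, θ) likelihood is θ^(−n) for θ ≥ max(xᵢ), zero otherwise. Here max(xᵢ) = 8.66.
Posterior ∝ θ^(−2) · θ^(−5) = θ^(−7) on θ ≥ max(5.2, 8.66) = 8.66.
This density is strictly decreasing in θ, so the posterior mode lies at the lower boundary of the support.

θ̂_MAP = 8.66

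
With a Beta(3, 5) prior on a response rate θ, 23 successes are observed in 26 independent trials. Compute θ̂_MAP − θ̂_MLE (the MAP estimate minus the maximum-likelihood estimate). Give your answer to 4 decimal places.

MAP − MLE = -0.1034

Posterior is Beta(26, 8); MAP = (26−1)/(34−2) = 25/32 ≈ 0.78125.
MLE ignores the prior: θ̂_MLE = k/n = 23/26 ≈ 0.88462.
Difference = 25/32 − 23/26 = -43/416 ≈ -0.1034.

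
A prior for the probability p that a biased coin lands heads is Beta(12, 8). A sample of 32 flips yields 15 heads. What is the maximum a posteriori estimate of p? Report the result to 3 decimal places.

p̂_MAP = 0.520

Prior: Beta(12, 8).
Data: 15 successes in 32 trials. The binomial likelihood contributes p^15(1−p)^17, so the posterior is Beta(12+15, 8+17) = Beta(27, 25).
For Beta(a, b) with a, b > 1 the mode is (a−1)/(a+b−2) = 26/50 ≈ 0.520.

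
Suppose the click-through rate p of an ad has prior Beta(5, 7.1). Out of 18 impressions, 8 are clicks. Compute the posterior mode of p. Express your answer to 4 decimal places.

Prior: Beta(5, 7.1).
Data: 8 successes in 18 trials. The binomial likelihood contributes p^8(1−p)^10, so the posterior is Beta(5+8, 7.1+10) = Beta(13, 17.1).
For Beta(a, b) with a, b > 1 the mode is (a−1)/(a+b−2) = 12/28.1 ≈ 0.4270.

p̂_MAP = 0.4270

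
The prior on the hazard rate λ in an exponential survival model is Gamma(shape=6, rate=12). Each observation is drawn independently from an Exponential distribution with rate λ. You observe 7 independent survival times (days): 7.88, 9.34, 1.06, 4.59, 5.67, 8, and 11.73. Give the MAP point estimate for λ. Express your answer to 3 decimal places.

The Exponential(rate=λ) likelihood is ∝ λ^n e^(−λΣtᵢ). Here n = 7 and Σtᵢ = 7.88 + 9.34 + 1.06 + 4.59 + 5.67 + 8 + 11.73 = 48.27.
Posterior ∝ λ^5e^(−12λ) · λ^7e^(−48.27λ) = λ^12e^(−60.27λ), i.e. Gamma(13, 60.27).
Mode = (a−1)/b = 12/60.27 ≈ 0.199.

λ̂_MAP = 0.199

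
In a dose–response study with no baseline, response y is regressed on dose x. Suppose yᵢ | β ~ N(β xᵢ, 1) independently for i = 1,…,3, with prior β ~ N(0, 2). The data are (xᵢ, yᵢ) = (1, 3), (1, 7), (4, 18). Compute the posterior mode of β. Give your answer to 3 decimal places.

β̂_MAP = 4.432

log p(β | y) = −Σ(yᵢ − βxᵢ)²/(2·1) − β²/(2·2) + const.
Setting the derivative to zero: Σxᵢ(yᵢ − βxᵢ)/1 − β/2 = 0, so β = Σxᵢyᵢ / (Σxᵢ² + σ²/τ²).
Σxᵢyᵢ = 1·3 + 1·7 + 4·18 = 82; Σxᵢ² = 18; σ²/τ² = 0.5.
β̂_MAP = 82 / (18 + 0.5) = 82/18.5 ≈ 4.432.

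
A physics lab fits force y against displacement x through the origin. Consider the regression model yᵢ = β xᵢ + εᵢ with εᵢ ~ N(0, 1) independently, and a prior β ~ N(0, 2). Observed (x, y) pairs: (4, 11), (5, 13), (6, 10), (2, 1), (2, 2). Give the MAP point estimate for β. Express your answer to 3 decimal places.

log p(β | y) = −Σ(yᵢ − βxᵢ)²/(2·1) − β²/(2·2) + const.
Setting the derivative to zero: Σxᵢ(yᵢ − βxᵢ)/1 − β/2 = 0, so β = Σxᵢyᵢ / (Σxᵢ² + σ²/τ²).
Σxᵢyᵢ = 4·11 + 5·13 + 6·10 + 2·1 + 2·2 = 175; Σxᵢ² = 85; σ²/τ² = 0.5.
β̂_MAP = 175 / (85 + 0.5) = 175/85.5 ≈ 2.047.

β̂_MAP = 2.047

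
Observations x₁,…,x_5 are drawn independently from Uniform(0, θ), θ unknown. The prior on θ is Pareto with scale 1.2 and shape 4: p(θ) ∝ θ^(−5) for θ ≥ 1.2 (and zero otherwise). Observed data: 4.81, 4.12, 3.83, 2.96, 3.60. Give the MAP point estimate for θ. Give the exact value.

θ̂_MAP = 4.81

The Uniform(0, θ) likelihood is θ^(−n) for θ ≥ max(xᵢ), zero otherwise. Here max(xᵢ) = 4.81.
Posterior ∝ θ^(−5) · θ^(−5) = θ^(−10) on θ ≥ max(1.2, 4.81) = 4.81.
This density is strictly decreasing in θ, so the posterior mode lies at the lower boundary of the support.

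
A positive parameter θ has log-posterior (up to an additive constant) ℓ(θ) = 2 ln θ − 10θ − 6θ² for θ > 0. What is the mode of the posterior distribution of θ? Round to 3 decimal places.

ℓ'(θ) = 2/θ − 10 − 12θ. Setting this to zero and multiplying by θ: 12θ² + 10θ − 2 = 0.
θ = (−10 + √(10² + 4·12·2)) / (2·12) = (−10 + √196) / 24 = (−10 + 14)/24 = 1/6.
ℓ''(θ) = −2/θ² − 12 < 0, confirming a maximum.

θ̂_MAP = 0.167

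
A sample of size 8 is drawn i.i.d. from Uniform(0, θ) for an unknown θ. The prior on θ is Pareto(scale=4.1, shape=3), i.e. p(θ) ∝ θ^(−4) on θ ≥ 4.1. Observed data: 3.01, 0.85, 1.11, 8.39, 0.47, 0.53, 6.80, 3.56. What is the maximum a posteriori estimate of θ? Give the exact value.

The Uniform(0, θ) likelihood is θ^(−n) for θ ≥ max(xᵢ), zero otherwise. Here max(xᵢ) = 8.39.
Posterior ∝ θ^(−4) · θ^(−8) = θ^(−12) on θ ≥ max(4.1, 8.39) = 8.39.
This density is strictly decreasing in θ, so the posterior mode lies at the lower boundary of the support.

θ̂_MAP = 8.39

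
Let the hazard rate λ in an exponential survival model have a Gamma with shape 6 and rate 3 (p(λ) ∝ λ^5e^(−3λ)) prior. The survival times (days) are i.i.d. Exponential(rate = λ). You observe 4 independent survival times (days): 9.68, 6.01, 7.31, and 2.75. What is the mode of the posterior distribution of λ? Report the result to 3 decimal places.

λ̂_MAP = 0.313

The Exponential(rate=λ) likelihood is ∝ λ^n e^(−λΣtᵢ). Here n = 4 and Σtᵢ = 9.68 + 6.01 + 7.31 + 2.75 = 25.75.
Posterior ∝ λ^5e^(−3λ) · λ^4e^(−25.75λ) = λ^9e^(−28.75λ), i.e. Gamma(10, 28.75).
Mode = (a−1)/b = 9/28.75 ≈ 0.313.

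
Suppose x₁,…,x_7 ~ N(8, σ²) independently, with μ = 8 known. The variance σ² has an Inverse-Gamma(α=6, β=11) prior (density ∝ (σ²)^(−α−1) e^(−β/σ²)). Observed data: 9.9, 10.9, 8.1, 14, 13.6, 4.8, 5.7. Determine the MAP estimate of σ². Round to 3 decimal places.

σ̂²_MAP = 5.568

Sum of squared deviations about the known mean: SS = (9.9−8)² + (10.9−8)² + (8.1−8)² + (14−8)² + (13.6−8)² + (4.8−8)² + (5.7−8)² = 94.92.
The Normal likelihood contributes (σ²)^(−n/2) exp(−SS/(2σ²)), so the posterior is Inverse-Gamma(α + n/2, β + SS/2) = Inverse-Gamma(9.5, 58.46).
The mode of Inverse-Gamma(a, b) is b/(a+1) = 58.46/10.5 ≈ 5.568.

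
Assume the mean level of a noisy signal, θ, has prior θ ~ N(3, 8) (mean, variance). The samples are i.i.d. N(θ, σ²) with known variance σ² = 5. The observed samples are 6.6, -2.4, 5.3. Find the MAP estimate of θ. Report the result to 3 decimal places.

θ̂_MAP = 3.138

n = 3; x̄ = (6.6 + (-2.4) + 5.3)/3 = 9.5/3 = 19/6 ≈ 3.1667.
For a Normal prior and Normal likelihood with known variance, the posterior is Normal; its mode equals its mean, the precision-weighted average.
Prior precision 1/σ₀² = 1/8 = 0.125; data precision n/σ² = 3/5 = 0.6.
θ̂ = (0.125·3 + 0.6·(19/6)) / (0.125 + 0.6) = 2.275/0.725 = 91/29 ≈ 3.138.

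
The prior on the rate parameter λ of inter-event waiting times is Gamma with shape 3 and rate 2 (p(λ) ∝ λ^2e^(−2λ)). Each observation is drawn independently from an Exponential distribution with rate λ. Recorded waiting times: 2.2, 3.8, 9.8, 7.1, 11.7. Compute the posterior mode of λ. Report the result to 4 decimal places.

The Exponential(rate=λ) likelihood is ∝ λ^n e^(−λΣtᵢ). Here n = 5 and Σtᵢ = 2.2 + 3.8 + 9.8 + 7.1 + 11.7 = 34.6.
Posterior ∝ λ^2e^(−2λ) · λ^5e^(−34.6λ) = λ^7e^(−36.6λ), i.e. Gamma(8, 36.6).
Mode = (a−1)/b = 7/36.6 ≈ 0.1913.

λ̂_MAP = 0.1913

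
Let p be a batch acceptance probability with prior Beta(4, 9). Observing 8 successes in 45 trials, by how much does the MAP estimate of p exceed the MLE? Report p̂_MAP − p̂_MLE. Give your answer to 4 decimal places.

MAP − MLE = 0.0187

Posterior is Beta(12, 46); MAP = (12−1)/(58−2) = 11/56 ≈ 0.19643.
MLE ignores the prior: p̂_MLE = k/n = 8/45 ≈ 0.17778.
Difference = 11/56 − 8/45 = 47/2520 ≈ 0.0187.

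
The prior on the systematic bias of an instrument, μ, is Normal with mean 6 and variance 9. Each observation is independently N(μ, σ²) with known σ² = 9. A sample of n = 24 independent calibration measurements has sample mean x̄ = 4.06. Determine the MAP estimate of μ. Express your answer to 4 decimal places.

n = 24, x̄ = 4.06.
For a Normal prior and Normal likelihood with known variance, the posterior is Normal; its mode equals its mean, the precision-weighted average.
Prior precision 1/σ₀² = 1/9; data precision n/σ² = 24/9 = 8/3.
μ̂ = ((1/9)·6 + (8/3)·4.06) / (1/9 + 8/3) = (862/75)/(25/9) = 4.1376.

μ̂_MAP = 4.1376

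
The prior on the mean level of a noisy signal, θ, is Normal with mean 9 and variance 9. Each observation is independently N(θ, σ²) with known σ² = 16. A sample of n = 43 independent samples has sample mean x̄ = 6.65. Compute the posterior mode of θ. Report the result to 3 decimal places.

n = 43, x̄ = 6.65.
For a Normal prior and Normal likelihood with known variance, the posterior is Normal; its mode equals its mean, the precision-weighted average.
Prior precision 1/σ₀² = 1/9; data precision n/σ² = 43/16 = 2.6875.
θ̂ = ((1/9)·9 + 2.6875·6.65) / (1/9 + 2.6875) = 18.871875/(403/144) = 54351/8060 ≈ 6.743.

θ̂_MAP = 6.743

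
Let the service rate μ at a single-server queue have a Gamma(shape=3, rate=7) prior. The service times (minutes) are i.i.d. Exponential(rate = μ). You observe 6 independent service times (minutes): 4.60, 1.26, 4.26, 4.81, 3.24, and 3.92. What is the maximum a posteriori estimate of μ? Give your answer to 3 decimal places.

μ̂_MAP = 0.275

The Exponential(rate=μ) likelihood is ∝ μ^n e^(−μΣtᵢ). Here n = 6 and Σtᵢ = 4.60 + 1.26 + 4.26 + 4.81 + 3.24 + 3.92 = 22.09.
Posterior ∝ μ^2e^(−7μ) · μ^6e^(−22.09μ) = μ^8e^(−29.09μ), i.e. Gamma(9, 29.09).
Mode = (a−1)/b = 8/29.09 ≈ 0.275.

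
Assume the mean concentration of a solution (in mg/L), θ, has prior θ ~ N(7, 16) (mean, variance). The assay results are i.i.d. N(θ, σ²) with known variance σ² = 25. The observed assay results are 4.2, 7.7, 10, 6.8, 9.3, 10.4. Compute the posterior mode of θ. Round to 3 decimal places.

n = 6; x̄ = (4.2 + 7.7 + 10 + 6.8 + 9.3 + 10.4)/6 = 48.4/6 = 121/15 ≈ 8.0667.
For a Normal prior and Normal likelihood with known variance, the posterior is Normal; its mode equals its mean, the precision-weighted average.
Prior precision 1/σ₀² = 1/16 = 0.0625; data precision n/σ² = 6/25 = 0.24.
θ̂ = (0.0625·7 + 0.24·(121/15)) / (0.0625 + 0.24) = 2.3735/0.3025 = 4747/605 ≈ 7.846.

θ̂_MAP = 7.846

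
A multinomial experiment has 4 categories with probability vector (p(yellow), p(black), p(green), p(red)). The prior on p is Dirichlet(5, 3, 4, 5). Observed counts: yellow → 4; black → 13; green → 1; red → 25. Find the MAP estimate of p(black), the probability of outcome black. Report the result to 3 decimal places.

MAP estimate of p(black) = 0.268

The posterior is Dirichlet(αᵢ + nᵢ) = Dirichlet(9, 16, 5, 30).
For a Dirichlet(a₁,…,a_K) with all aᵢ > 1, the mode has j-th component (aⱼ − 1)/(Σaᵢ − K).
Here Σaᵢ = 60 and K = 4, so p(black) = (16 − 1)/(60 − 4) = 15/56 ≈ 0.268.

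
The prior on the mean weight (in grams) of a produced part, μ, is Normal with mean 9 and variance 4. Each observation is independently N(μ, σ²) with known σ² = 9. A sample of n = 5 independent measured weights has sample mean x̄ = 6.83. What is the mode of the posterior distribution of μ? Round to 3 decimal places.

n = 5, x̄ = 6.83.
For a Normal prior and Normal likelihood with known variance, the posterior is Normal; its mode equals its mean, the precision-weighted average.
Prior precision 1/σ₀² = 1/4 = 0.25; data precision n/σ² = 5/9.
μ̂ = (0.25·9 + (5/9)·6.83) / (0.25 + 5/9) = (272/45)/(29/36) = 1088/145 ≈ 7.503.

μ̂_MAP = 7.503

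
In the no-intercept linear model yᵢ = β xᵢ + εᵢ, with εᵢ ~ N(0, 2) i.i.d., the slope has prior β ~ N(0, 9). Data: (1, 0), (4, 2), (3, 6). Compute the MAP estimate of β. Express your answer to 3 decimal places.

β̂_MAP = 0.992

log p(β | y) = −Σ(yᵢ − βxᵢ)²/(2·2) − β²/(2·9) + const.
Setting the derivative to zero: Σxᵢ(yᵢ − βxᵢ)/2 − β/9 = 0, so β = Σxᵢyᵢ / (Σxᵢ² + σ²/τ²).
Σxᵢyᵢ = 1·0 + 4·2 + 3·6 = 26; Σxᵢ² = 26; σ²/τ² = 2/9.
β̂_MAP = 26 / (26 + 2/9) = 26/(236/9) = 117/118 ≈ 0.992.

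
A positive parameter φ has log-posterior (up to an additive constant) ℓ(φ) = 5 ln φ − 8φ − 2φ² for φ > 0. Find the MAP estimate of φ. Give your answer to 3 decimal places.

φ̂_MAP = 0.500

ℓ'(φ) = 5/φ − 8 − 4φ. Setting this to zero and multiplying by φ: 4φ² + 8φ − 5 = 0.
φ = (−8 + √(8² + 4·4·5)) / (2·4) = (−8 + √144) / 8 = (−8 + 12)/8 = 1/2.
ℓ''(φ) = −5/φ² − 4 < 0, confirming a maximum.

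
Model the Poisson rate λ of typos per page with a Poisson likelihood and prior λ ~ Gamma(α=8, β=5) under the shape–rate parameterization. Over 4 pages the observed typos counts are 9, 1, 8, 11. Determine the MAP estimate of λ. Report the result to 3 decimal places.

λ̂_MAP = 4.000

Σxᵢ = 9+1+8+11 = 29, with n = 4.
Posterior ∝ λ^7e^(−5λ) · λ^29e^(−4λ) = λ^36e^(−9λ), i.e. Gamma(shape=37, rate=9).
The mode of a Gamma(a, b) with a ≥ 1 (shape–rate) is (a−1)/b = 36/9 ≈ 4.000.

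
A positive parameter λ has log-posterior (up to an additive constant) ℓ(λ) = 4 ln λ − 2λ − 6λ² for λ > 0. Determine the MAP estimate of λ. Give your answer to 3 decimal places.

ℓ'(λ) = 4/λ − 2 − 12λ. Setting this to zero and multiplying by λ: 12λ² + 2λ − 4 = 0.
λ = (−2 + √(2² + 4·12·4)) / (2·12) = (−2 + √196) / 24 = (−2 + 14)/24 = 1/2.
ℓ''(λ) = −4/λ² − 12 < 0, confirming a maximum.

λ̂_MAP = 0.500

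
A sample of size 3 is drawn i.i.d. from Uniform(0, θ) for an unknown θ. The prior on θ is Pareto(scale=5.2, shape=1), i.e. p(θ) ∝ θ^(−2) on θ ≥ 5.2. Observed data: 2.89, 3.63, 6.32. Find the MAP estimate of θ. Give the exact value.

The Uniform(0, θ) likelihood is θ^(−n) for θ ≥ max(xᵢ), zero otherwise. Here max(xᵢ) = 6.32.
Posterior ∝ θ^(−2) · θ^(−3) = θ^(−5) on θ ≥ max(5.2, 6.32) = 6.32.
This density is strictly decreasing in θ, so the posterior mode lies at the lower boundary of the support.

θ̂_MAP = 6.32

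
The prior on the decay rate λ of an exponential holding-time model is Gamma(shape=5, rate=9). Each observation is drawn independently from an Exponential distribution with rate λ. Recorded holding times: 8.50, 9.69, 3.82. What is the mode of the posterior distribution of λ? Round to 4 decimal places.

The Exponential(rate=λ) likelihood is ∝ λ^n e^(−λΣtᵢ). Here n = 3 and Σtᵢ = 8.50 + 9.69 + 3.82 = 22.01.
Posterior ∝ λ^4e^(−9λ) · λ^3e^(−22.01λ) = λ^7e^(−31.01λ), i.e. Gamma(8, 31.01).
Mode = (a−1)/b = 7/31.01 ≈ 0.2257.

λ̂_MAP = 0.2257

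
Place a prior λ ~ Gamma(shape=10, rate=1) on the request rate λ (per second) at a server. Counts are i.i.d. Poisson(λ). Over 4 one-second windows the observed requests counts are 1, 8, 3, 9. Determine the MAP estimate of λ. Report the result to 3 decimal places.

Σxᵢ = 1+8+3+9 = 21, with n = 4.
Posterior ∝ λ^9e^(−1λ) · λ^21e^(−4λ) = λ^30e^(−5λ), i.e. Gamma(shape=31, rate=5).
The mode of a Gamma(a, b) with a ≥ 1 (shape–rate) is (a−1)/b = 30/5 ≈ 6.000.

λ̂_MAP = 6.000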